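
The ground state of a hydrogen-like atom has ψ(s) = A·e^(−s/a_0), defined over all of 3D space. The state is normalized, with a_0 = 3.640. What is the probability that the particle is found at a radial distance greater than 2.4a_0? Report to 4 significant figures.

Integrate the radial probability density 4πs²|ψ|² over s > 2.4a_0.
Normalization gives A² = 1/(π·a_0^3).
In terms of u = s/a_0 (A², 4π and the length scale all cancel between numerator and denominator), P = [∫_{2.4}^{∞} u^2·e^(-2·u) du] / [∫_{0}^{∞} u^2·e^(-2·u) du].
An antiderivative of u^2·e^(-2·u) is -(2·u^2 + 2·u + 1)·e^(-2·u)/4; evaluating from 2.4 to ∞ gives 433·e^(-24/5)/100, while the full integral is 1/4.
Taking the ratio yields P = 0.14254.

P ≈ 0.1425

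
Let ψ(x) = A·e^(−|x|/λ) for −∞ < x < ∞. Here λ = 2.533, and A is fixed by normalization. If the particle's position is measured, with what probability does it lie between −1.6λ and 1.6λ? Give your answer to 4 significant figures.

P ≈ 0.9592

The probability is P = ∫ |ψ|² dx over [−1.6λ, 1.6λ].
The normalization integral ∫|ψ|²dx over the whole domain equals λ·A², and A² cancels in the ratio.
Both integrals are even about x = 0, so only the x ≥ 0 halves are needed (the factors of 2 cancel). In terms of u = x/λ (A² and the length scale cancel between numerator and denominator), P = [∫_{0}^{1.6} e^(-2·u) du] / [∫_{0}^{∞} e^(-2·u) du].
Using ∫ e^(-2·u) du = -e^(-2·u)/2, the numerator is 1/2 - e^(-16/5)/2 and the denominator is 1/2.
Taking the ratio, P = 0.95924.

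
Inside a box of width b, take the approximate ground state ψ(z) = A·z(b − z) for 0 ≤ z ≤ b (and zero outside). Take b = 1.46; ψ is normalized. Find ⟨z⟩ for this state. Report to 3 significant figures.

⟨z⟩ ≈ 0.730

By definition ⟨z⟩ = ∫ z |ψ(z)|² dz.
Expanding the polynomial and integrating term by term, since the A² factors cancel between numerator and denominator, ⟨z⟩ = b/2.
With b = 1.46, ⟨z⟩ = 0.7300.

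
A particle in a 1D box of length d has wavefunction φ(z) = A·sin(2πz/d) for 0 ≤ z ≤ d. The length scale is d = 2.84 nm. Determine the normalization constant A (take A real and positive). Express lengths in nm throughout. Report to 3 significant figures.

Require ∫ |φ|² dz = 1 over the whole domain.
With φ = A·sin(2πz/d), the integral evaluates to A²·[d/2].
Setting this equal to 1 gives A² = 1/(d/2).
With d = 2.84: A² = 0.7042 and A = 0.8392.

A ≈ 0.839 nm^(-1/2)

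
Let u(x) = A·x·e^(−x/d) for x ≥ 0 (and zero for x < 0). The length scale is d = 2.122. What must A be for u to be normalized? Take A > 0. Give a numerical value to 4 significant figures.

A ≈ 0.6470

We need A² ∫|f|² dx = 1, taking the integral from 0 to ∞.
With u = A·x·e^(−x/d), the integral evaluates to A²·[d^3/4].
Hence A² = 1/[d^3/4].
Substituting d = 2.122 gives A² = 0.41862, so A = 0.64701.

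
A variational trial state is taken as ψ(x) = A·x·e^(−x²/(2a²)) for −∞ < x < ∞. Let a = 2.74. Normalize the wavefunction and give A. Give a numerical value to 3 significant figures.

A ≈ 0.234

We need A² ∫|f|² dx = 1, taking the integral from −∞ to ∞.
The integral (without the A² prefactor) comes out to √(π)·a^3/2.
Hence A² = 1/[√(π)·a^3/2].
Plugging in a = 2.74 yields A = 0.2342.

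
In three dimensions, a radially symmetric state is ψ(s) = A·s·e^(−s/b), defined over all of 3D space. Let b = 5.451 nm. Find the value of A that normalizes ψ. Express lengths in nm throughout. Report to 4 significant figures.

The normalization condition is ∫|ψ|² 4πs² ds = 1 from 0 to ∞.
With ∫₀^∞ s^4 e^(−αs) ds = 4!/α^5, carrying out the integral gives A² · 3·π·b^5.
Hence A² = 1/[3·π·b^5].
Substituting b = 5.451 gives A² = 0.000022047, so A = 0.0046954.

A ≈ 0.004695 nm^(-5/2)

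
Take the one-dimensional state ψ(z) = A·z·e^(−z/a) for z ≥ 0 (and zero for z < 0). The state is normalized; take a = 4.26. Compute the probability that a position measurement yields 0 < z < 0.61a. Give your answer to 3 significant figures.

The probability is P = ∫ |ψ|² dz over [0, 0.61a].
Since A² = 1/(a^3/4), this is the region integral divided by the full normalization integral.
Let u = z/a; then A² and the length scale cancel, so P = ∫_{0}^{0.61} u^2·e^(-2·u) du ÷ ∫_{0}^{∞} u^2·e^(-2·u) du.
An antiderivative of u^2·e^(-2·u) is -(2·u^2 + 2·u + 1)·e^(-2·u)/4; evaluating from 0 to 0.61 gives ≈ 0.031220, while the full integral is 1/4.
This works out to P = 0.1249.

P ≈ 0.125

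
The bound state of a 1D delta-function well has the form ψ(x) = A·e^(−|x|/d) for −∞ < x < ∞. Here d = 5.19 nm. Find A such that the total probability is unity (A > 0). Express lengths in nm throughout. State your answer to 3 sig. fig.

Require ∫ |ψ|² dx = 1 over the whole domain.
With ψ = A·e^(−|x|/d), the integral evaluates to A²·[d].
Hence A² = 1/[d].
Substituting d = 5.19 gives A² = 0.1927, so A = 0.4390.

A ≈ 0.439 nm^(-1/2)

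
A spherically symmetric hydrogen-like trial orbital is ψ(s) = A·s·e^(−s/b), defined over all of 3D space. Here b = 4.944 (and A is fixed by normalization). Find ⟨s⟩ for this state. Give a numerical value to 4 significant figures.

⟨s⟩ ≈ 12.36

By definition ⟨s⟩ = ∫ s |ψ(s)|² 4πs² ds.
Recall ∫₀^∞ s^m e^(−s/β) ds = m!·β^(m+1), since the A² factors cancel between numerator and denominator, ⟨s⟩ = 5·b/2.
With b = 4.944, ⟨s⟩ = 12.360.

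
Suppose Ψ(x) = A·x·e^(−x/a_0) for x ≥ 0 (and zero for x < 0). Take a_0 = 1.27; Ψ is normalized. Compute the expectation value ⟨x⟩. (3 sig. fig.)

⟨x⟩ = ∫ x |Ψ|² dx over the full domain.
Since the A² factors cancel between numerator and denominator, ⟨x⟩ = 3·a_0/2.
Putting a_0 = 1.27 gives 1.905.

⟨x⟩ ≈ 1.91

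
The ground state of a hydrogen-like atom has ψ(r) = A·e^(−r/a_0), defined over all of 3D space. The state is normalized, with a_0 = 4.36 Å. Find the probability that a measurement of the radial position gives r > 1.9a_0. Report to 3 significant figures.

P ≈ 0.269

With dV = 4πr²dr, the probability is ∫|ψ|² dV over r > 1.9a_0.
Normalization gives A² = 1/(π·a_0^3).
In terms of u = r/a_0 (A², 4π and the length scale all cancel between numerator and denominator), P = [∫_{1.9}^{∞} u^2·e^(-2·u) du] / [∫_{0}^{∞} u^2·e^(-2·u) du].
Using ∫ u^2·e^(-2·u) du = -(2·u^2 + 2·u + 1)·e^(-2·u)/4, the numerator is 601·e^(-19/5)/200 and the denominator is 1/4.
The region integral divided by the full integral gives P = 0.2689.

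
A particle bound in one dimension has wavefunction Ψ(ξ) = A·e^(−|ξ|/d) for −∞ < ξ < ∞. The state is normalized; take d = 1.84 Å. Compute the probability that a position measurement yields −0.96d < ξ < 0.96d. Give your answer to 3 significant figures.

P ≈ 0.853

P = ∫_{−0.96d}^{0.96d} |Ψ(ξ)|² dξ.
Since A² = 1/(d), this is the region integral divided by the full normalization integral.
Both integrals are even about ξ = 0, so only the ξ ≥ 0 halves are needed (the factors of 2 cancel). Substituting u = ξ/d, A² and the length scale cancel in the ratio: P = ∫_{0}^{0.96} e^(-2·u) du / ∫_{0}^{∞} e^(-2·u) du.
Using ∫ e^(-2·u) du = -e^(-2·u)/2, the numerator is 1/2 - e^(-48/25)/2 and the denominator is 1/2.
Evaluating gives P = 0.8534.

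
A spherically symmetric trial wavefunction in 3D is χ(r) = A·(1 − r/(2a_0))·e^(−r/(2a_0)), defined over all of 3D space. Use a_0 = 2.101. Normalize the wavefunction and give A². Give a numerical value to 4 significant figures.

The normalization condition is ∫|χ|² 4πr² dr = 1 from 0 to ∞.
The angular integral contributes 4π, leaving ∫₀^∞ r²|χ|² dr.
With χ = A·(1 − r/(2a_0))·e^(−r/(2a_0)), the integral evaluates to A²·[8·π·a_0^3].
Plugging in a_0 = 2.101 yields A = 0.065500.

A^2 ≈ 0.004290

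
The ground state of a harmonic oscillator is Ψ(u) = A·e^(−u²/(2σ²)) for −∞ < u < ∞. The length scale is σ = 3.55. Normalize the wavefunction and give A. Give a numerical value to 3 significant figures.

Normalization requires ∫|Ψ|² du = 1, integrated from −∞ to ∞.
With Ψ = A·e^(−u²/(2σ²)), the integral evaluates to A²·[√(π)·σ].
Substituting σ = 3.55 gives A² = 0.1589, so A = 0.3987.

A ≈ 0.399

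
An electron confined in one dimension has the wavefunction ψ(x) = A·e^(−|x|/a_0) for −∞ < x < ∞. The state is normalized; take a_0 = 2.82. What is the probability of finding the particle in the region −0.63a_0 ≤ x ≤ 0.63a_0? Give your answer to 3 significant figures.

|ψ|² is the probability density, so P = ∫_{−0.63a_0}^{0.63a_0} |ψ|² dx.
With A² fixed by ∫|ψ|² = 1, i.e. A² = (a_0)^(−1), substitute and integrate.
Both integrals are even about x = 0, so only the x ≥ 0 halves are needed (the factors of 2 cancel). In terms of u = x/a_0 (A² and the length scale cancel between numerator and denominator), P = [∫_{0}^{0.63} e^(-2·u) du] / [∫_{0}^{∞} e^(-2·u) du].
An antiderivative of e^(-2·u) is -e^(-2·u)/2; evaluating from 0 to 0.63 gives 1/2 - e^(-63/50)/2, while the full integral is 1/2.
Evaluating gives P = 0.7163.

P ≈ 0.716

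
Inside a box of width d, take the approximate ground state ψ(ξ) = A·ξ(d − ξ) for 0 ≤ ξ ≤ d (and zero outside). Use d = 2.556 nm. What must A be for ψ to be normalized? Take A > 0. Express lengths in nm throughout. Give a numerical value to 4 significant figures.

The normalization condition is ∫|ψ|² dξ = 1 from 0 to d.
With ψ = A·ξ(d − ξ), the integral evaluates to A²·[d^5/30].
Setting this equal to 1 gives A² = 1/(d^5/30).
With d = 2.556: A² = 0.27499 and A = 0.52439.

A ≈ 0.5244 nm^(-5/2)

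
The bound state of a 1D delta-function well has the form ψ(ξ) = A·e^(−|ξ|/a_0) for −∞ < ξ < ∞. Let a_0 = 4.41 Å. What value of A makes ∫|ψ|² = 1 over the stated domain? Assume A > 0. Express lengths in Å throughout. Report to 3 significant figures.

The normalization condition is ∫|ψ|² dξ = 1 from −∞ to ∞.
Using ∫₀^∞ ξⁿ e^(−αξ) dξ = n!/αⁿ⁺¹, ∫|ψ|² dξ = A²·(a_0).
Setting this equal to 1 gives A² = 1/(a_0).
Substituting a_0 = 4.41 gives A² = 0.2268, so A = 0.4762.

A ≈ 0.476 Å^(-1/2)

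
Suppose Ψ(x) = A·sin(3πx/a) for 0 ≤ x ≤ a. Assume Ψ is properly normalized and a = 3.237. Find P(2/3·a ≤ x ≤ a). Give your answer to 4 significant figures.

P ≈ 0.3333

The probability is P = ∫ |Ψ|² dx over [2/3·a, a].
The normalization integral ∫|Ψ|²dx over the whole domain equals a/2·A², and A² cancels in the ratio.
Substituting u = x/a, A² and the length scale cancel in the ratio: P = ∫_{2/3}^{1} sin(3·π·u)^2 du / ∫_{0}^{1} sin(3·π·u)^2 du.
With ∫ sin(3·π·u)^2 du = u/2 - sin(6·π·u)/(12·π) + C, the region integral is 1/6 and the full one is 1/2.
This works out to P = 1/3.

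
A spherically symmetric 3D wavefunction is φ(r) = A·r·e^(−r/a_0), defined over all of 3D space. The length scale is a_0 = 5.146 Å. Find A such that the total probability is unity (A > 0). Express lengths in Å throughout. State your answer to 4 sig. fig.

The normalization condition is ∫|φ|² 4πr² dr = 1 from 0 to ∞.
Recall ∫₀^∞ r^m e^(−r/β) dr = m!·β^(m+1), with φ = A·r·e^(−r/a_0), the integral evaluates to A²·[3·π·a_0^5].
So A² = (3·π·a_0^5)^(−1).
Substituting a_0 = 5.146 gives A² = 0.000029402, so A = 0.0054224.

A ≈ 0.005422 Å^(-5/2)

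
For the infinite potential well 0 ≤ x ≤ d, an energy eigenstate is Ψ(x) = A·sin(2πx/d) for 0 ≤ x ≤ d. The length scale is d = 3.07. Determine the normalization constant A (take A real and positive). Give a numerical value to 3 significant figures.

Require ∫ |Ψ|² dx = 1 over the whole domain.
With ∫₀^d sin²(nπx/d) dx = d/2, carrying out the integral gives A² · d/2.
With d = 3.07: A² = 0.6515 and A = 0.8071.

A ≈ 0.807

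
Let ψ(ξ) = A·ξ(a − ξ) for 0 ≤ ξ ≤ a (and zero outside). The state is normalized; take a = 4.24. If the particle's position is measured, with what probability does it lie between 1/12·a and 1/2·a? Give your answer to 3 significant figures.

P ≈ 0.495

The probability is P = ∫ |ψ|² dξ over [1/12·a, 1/2·a].
The normalization integral ∫|ψ|²dξ over the whole domain equals a^5/30·A², and A² cancels in the ratio.
Substituting u = ξ/a, A² and the length scale cancel in the ratio: P = ∫_{1/12}^{1/2} u^2·(1 - u)^2 du / ∫_{0}^{1} u^2·(1 - u)^2 du.
With ∫ u^2·(1 - u)^2 du = u^3·(6·u^2 - 15·u + 10)/30 + C, the region integral is ≈ 0.016497 and the full one is 1/30.
The result is P = 0.4949.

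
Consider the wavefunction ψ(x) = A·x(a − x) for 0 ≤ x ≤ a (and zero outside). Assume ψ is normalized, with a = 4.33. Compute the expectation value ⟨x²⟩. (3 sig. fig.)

The expectation value is the |ψ|²-weighted average of x^2: ∫ x^2|ψ|² dx.
Expanding the polynomial and integrating term by term, since the A² factors cancel between numerator and denominator, ⟨x²⟩ = 2·a^2/7.
Putting a = 4.33 gives 5.357.

⟨x^2⟩ ≈ 5.36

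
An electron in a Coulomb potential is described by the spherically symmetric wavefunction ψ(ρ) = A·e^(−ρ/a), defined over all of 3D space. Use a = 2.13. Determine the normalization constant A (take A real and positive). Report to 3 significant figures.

Normalization requires ∫|ψ|² 4πρ² dρ = 1, integrated from 0 to ∞.
Recall ∫₀^∞ ρ^m e^(−ρ/β) dρ = m!·β^(m+1), the integral (without the A² prefactor) comes out to π·a^3.
With a = 2.13: A² = 0.03294 and A = 0.1815.

A ≈ 0.181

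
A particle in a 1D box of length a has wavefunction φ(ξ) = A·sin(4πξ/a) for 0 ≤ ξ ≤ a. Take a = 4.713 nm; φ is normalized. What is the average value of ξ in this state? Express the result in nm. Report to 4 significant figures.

⟨ξ⟩ ≈ 2.357 nm

⟨ξ⟩ = ∫ ξ |φ|² dξ over the full domain.
With ∫₀^a sin²(nπξ/a) dξ = a/2, evaluating both integrals, ⟨ξ⟩ = a/2.
With a = 4.713, ⟨ξ⟩ = 2.3565.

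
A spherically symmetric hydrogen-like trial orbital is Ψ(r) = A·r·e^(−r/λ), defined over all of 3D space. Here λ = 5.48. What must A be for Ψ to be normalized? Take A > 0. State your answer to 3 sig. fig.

Normalization requires ∫|Ψ|² 4πr² dr = 1, integrated from 0 to ∞.
(Spherical symmetry: dV = 4πr² dr.)
With Ψ = A·r·e^(−r/λ), the integral evaluates to A²·[3·π·λ^5].
With λ = 5.48: A² = 0.00002147 and A = 0.004634.

A ≈ 0.00463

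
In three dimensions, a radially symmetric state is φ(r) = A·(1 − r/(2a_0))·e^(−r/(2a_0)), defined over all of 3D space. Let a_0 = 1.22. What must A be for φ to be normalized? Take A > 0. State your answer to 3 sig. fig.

A ≈ 0.148

Require ∫ |φ|² 4πr² dr = 1 over the whole domain.
In 3D with spherical symmetry the volume element is 4πr² dr.
Using ∫₀^∞ rⁿ e^(−αr) dr = n!/αⁿ⁺¹, carrying out the integral gives A² · 8·π·a_0^3.
Substituting a_0 = 1.22 gives A² = 0.02191, so A = 0.1480.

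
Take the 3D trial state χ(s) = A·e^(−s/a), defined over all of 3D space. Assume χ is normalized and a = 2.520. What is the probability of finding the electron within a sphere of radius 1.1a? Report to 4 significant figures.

P ≈ 0.3773

P = ∫ |χ|² 4πs² ds over s ≤ 1.1a.
Normalization gives A² = 1/(π·a^3).
Let u = s/a; then A², 4π and the length scale all cancel, so P = ∫_{0}^{1.1} u^2·e^(-2·u) du ÷ ∫_{0}^{∞} u^2·e^(-2·u) du.
An antiderivative of u^2·e^(-2·u) is -(2·u^2 + 2·u + 1)·e^(-2·u)/4; evaluating from 0 to 1.1 gives 1/4 - 281·e^(-11/5)/200, while the full integral is 1/4.
This evaluates to P = 0.37729.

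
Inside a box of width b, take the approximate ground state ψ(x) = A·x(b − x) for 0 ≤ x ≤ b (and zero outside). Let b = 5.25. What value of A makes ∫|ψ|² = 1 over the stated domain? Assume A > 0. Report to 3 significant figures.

A ≈ 0.0867

Require ∫ |ψ|² dx = 1 over the whole domain.
Expanding the polynomial and integrating term by term, the integral (without the A² prefactor) comes out to b^5/30.
Hence A² = 1/[b^5/30].
Substituting b = 5.25 gives A² = 0.007522, so A = 0.08673.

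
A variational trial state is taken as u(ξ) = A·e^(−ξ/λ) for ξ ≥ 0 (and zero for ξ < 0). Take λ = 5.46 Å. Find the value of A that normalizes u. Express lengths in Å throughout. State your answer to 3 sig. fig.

A ≈ 0.605 Å^(-1/2)

The normalization condition is ∫|u|² dξ = 1 from 0 to ∞.
Recall ∫₀^∞ ξ^m e^(−ξ/β) dξ = m!·β^(m+1), the integral (without the A² prefactor) comes out to λ/2.
Hence A² = 1/[λ/2].
Substituting λ = 5.46 gives A² = 0.3663, so A = 0.6052.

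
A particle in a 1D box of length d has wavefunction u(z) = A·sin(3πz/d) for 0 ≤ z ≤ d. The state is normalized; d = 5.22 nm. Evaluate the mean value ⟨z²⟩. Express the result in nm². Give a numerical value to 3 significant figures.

⟨z²⟩ = ∫ z^2 |u|² dz over the full domain.
With ∫₀^d sin²(nπz/d) dz = d/2, since the A² factors cancel between numerator and denominator, ⟨z²⟩ = -d^2/(18·π^2) + d^2/3.
With d = 5.22, ⟨z^2⟩ = 8.929.

⟨z^2⟩ ≈ 8.93 nm^2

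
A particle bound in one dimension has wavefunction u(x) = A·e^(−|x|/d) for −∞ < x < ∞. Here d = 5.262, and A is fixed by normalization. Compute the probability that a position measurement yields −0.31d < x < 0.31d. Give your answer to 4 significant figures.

The probability is P = ∫ |u|² dx over [−0.31d, 0.31d].
With A² fixed by ∫|u|² = 1, i.e. A² = (d)^(−1), substitute and integrate.
By symmetry take twice the x ≥ 0 contribution in numerator and denominator; the 2's cancel. Substituting t = x/d, A² and the length scale cancel in the ratio: P = ∫_{0}^{0.31} e^(-2·t) dt / ∫_{0}^{∞} e^(-2·t) dt.
An antiderivative of e^(-2·t) is -e^(-2·t)/2; evaluating from 0 to 0.31 gives 1/2 - e^(-31/50)/2, while the full integral is 1/2.
Evaluating gives P = 0.46206.

P ≈ 0.4621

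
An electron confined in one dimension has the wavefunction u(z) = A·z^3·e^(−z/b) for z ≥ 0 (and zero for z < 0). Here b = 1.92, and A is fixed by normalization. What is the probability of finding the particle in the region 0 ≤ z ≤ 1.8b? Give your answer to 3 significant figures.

The probability is P = ∫ |u|² dz over [0, 1.8b].
Since A² = 1/(45·b^7/8), this is the region integral divided by the full normalization integral.
Substituting t = z/b, A² and the length scale cancel in the ratio: P = ∫_{0}^{1.8} t^6·e^(-2·t) dt / ∫_{0}^{∞} t^6·e^(-2·t) dt.
An antiderivative of t^6·e^(-2·t) is -(4·t^6 + 12·t^5 + 30·t^4 + 60·t^3 + 90·t^2 + 90·t + 45)·e^(-2·t)/8; evaluating from 0 to 1.8 gives ≈ 0.41216, while the full integral is 45/8.
This works out to P = 0.07327.

P ≈ 0.0733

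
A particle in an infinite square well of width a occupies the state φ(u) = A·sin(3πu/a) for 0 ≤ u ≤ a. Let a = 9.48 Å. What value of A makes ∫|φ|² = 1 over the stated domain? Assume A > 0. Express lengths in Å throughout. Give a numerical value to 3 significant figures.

Require ∫ |φ|² du = 1 over the whole domain.
Using sin²θ = (1 − cos 2θ)/2, ∫|φ|² du = A²·(a/2).
So A² = (a/2)^(−1).
Substituting a = 9.48 gives A² = 0.2110, so A = 0.4593.

A ≈ 0.459 Å^(-1/2)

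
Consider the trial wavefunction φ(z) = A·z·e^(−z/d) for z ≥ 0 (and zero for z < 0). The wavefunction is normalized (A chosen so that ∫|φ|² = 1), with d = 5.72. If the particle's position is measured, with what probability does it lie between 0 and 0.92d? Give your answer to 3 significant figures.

P ≈ 0.280

|φ|² is the probability density, so P = ∫_{0}^{0.92d} |φ|² dz.
Since A² = 1/(d^3/4), this is the region integral divided by the full normalization integral.
Let u = z/d; then A² and the length scale cancel, so P = ∫_{0}^{0.92} u^2·e^(-2·u) du ÷ ∫_{0}^{∞} u^2·e^(-2·u) du.
With ∫ u^2·e^(-2·u) du = -(2·u^2 + 2·u + 1)·e^(-2·u)/4 + C, the region integral is 1/4 - 2833·e^(-46/25)/2500 and the full one is 1/4.
This works out to P = 0.2801.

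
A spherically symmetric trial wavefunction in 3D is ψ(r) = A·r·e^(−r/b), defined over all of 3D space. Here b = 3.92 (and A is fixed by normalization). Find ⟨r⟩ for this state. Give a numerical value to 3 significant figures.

⟨r⟩ = ∫ r |ψ|² 4πr² dr over the full domain.
Recall ∫₀^∞ r^m e^(−r/β) dr = m!·β^(m+1), evaluating both integrals, ⟨r⟩ = 5·b/2.
With b = 3.92, ⟨r⟩ = 9.800.

⟨r⟩ ≈ 9.80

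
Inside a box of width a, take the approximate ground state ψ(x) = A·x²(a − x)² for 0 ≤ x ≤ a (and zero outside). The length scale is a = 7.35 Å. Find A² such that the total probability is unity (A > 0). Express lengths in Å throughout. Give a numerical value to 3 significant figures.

Normalization requires ∫|ψ|² dx = 1, integrated from 0 to a.
Expanding the polynomial and integrating term by term, the integral (without the A² prefactor) comes out to a^9/630.
Hence A² = 1/[a^9/630].
Plugging in a = 7.35 yields A = 0.003172.

A^2 ≈ 0.0000101 Å^(-9)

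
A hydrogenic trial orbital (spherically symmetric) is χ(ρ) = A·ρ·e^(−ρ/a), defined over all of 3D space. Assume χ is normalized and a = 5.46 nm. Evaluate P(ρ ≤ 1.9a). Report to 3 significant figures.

P ≈ 0.332

With dV = 4πρ²dρ, the probability is ∫|χ|² dV over ρ ≤ 1.9a.
Normalization gives A² = 1/(3·π·a^5).
In terms of u = ρ/a (A², 4π and the length scale all cancel between numerator and denominator), P = [∫_{0}^{1.9} u^4·e^(-2·u) du] / [∫_{0}^{∞} u^4·e^(-2·u) du].
With ∫ u^4·e^(-2·u) du = -(u^4/2 + u^3 + 3·u^2/2 + 3·u/2 + 3/4)·e^(-2·u) + C, the region integral is ≈ 0.24912 and the full one is 3/4.
This evaluates to P = 0.3322.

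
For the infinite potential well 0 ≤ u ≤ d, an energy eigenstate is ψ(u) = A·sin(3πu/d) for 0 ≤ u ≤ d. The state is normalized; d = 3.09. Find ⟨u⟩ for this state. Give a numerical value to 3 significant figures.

The expectation value is the |ψ|²-weighted average of u: ∫ u|ψ|² du.
Using sin²θ = (1 − cos 2θ)/2, evaluating both integrals, ⟨u⟩ = d/2.
Putting d = 3.09 gives 1.545.

⟨u⟩ ≈ 1.55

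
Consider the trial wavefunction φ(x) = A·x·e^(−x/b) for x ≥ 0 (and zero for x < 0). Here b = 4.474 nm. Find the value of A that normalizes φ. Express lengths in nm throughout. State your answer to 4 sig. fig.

A ≈ 0.2113 nm^(-3/2)

We need A² ∫|f|² dx = 1, taking the integral from 0 to ∞.
Using ∫₀^∞ xⁿ e^(−αx) dx = n!/αⁿ⁺¹, ∫|φ|² dx = A²·(b^3/4).
So A² = (b^3/4)^(−1).
With b = 4.474: A² = 0.044665 and A = 0.21134.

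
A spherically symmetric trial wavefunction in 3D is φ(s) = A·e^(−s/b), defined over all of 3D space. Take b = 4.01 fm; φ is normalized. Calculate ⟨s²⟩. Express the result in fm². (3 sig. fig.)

⟨s²⟩ = ∫ s^2 |φ|² 4πs² ds over the full domain.
With ∫₀^∞ s^4 e^(−αs) ds = 4!/α^5, since the A² factors cancel between numerator and denominator, ⟨s²⟩ = 3·b^2.
With b = 4.01, ⟨s^2⟩ = 48.24.

⟨s^2⟩ ≈ 48.2 fm^2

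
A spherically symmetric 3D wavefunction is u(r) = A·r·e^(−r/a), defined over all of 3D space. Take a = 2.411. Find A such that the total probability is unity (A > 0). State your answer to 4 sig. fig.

Require ∫ |u|² 4πr² dr = 1 over the whole domain.
The angular integral contributes 4π, leaving ∫₀^∞ r²|u|² dr.
Recall ∫₀^∞ r^m e^(−r/β) dr = m!·β^(m+1), the integral (without the A² prefactor) comes out to 3·π·a^5.
Setting this equal to 1 gives A² = 1/(3·π·a^5).
Plugging in a = 2.411 yields A = 0.036089.

A ≈ 0.03609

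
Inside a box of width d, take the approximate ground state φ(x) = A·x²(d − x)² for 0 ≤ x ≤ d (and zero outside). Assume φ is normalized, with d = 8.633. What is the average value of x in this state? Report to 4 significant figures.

⟨x⟩ = ∫ x |φ|² dx over the full domain.
Expanding the polynomial and integrating term by term, since the A² factors cancel between numerator and denominator, ⟨x⟩ = d/2.
With d = 8.633, ⟨x⟩ = 4.3165.

⟨x⟩ ≈ 4.317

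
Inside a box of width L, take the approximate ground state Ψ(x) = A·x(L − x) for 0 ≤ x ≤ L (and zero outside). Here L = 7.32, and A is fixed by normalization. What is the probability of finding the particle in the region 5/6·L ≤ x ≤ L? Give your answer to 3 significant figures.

P ≈ 0.0355

The probability is P = ∫ |Ψ|² dx over [5/6·L, L].
Since A² = 1/(L^5/30), this is the region integral divided by the full normalization integral.
Let u = x/L; then A² and the length scale cancel, so P = ∫_{5/6}^{1} u^2·(1 - u)^2 du ÷ ∫_{0}^{1} u^2·(1 - u)^2 du.
An antiderivative of u^2·(1 - u)^2 is u^3·(6·u^2 - 15·u + 10)/30; evaluating from 5/6 to 1 gives ≈ 0.0011831, while the full integral is 1/30.
Taking the ratio, P = 23/648.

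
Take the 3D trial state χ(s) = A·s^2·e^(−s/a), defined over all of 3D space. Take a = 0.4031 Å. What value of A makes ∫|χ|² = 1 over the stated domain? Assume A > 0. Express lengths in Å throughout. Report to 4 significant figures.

Require ∫ |χ|² 4πs² ds = 1 over the whole domain.
The angular integral contributes 4π, leaving ∫₀^∞ s²|χ|² ds.
Using ∫₀^∞ sⁿ e^(−αs) ds = n!/αⁿ⁺¹, carrying out the integral gives A² · 45·π·a^7/2.
Setting this equal to 1 gives A² = 1/(45·π·a^7/2).
Plugging in a = 0.4031 yields A = 2.8602.

A ≈ 2.860 Å^(-7/2)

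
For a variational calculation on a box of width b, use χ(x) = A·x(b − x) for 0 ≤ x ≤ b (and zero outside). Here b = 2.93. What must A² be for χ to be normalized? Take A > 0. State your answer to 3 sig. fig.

The normalization condition is ∫|χ|² dx = 1 from 0 to b.
Carrying out the integral gives A² · b^5/30.
Substituting b = 2.93 gives A² = 0.1389, so A = 0.3727.

A^2 ≈ 0.139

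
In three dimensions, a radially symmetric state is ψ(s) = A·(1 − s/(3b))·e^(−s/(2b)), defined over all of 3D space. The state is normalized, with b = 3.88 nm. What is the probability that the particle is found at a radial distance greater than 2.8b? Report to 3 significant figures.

Integrate the radial probability density 4πs²|ψ|² over s > 2.8b.
The full normalization integral is A²·[8·π·b^3/3] = 1, fixing A².
Let u = s/b; then A², 4π and the length scale all cancel, so P = ∫_{2.8}^{∞} u^2·(1 - u/3)^2·e^(-u) du ÷ ∫_{0}^{∞} u^2·(1 - u/3)^2·e^(-u) du.
An antiderivative of u^2·(1 - u/3)^2·e^(-u) is (-u^4 + 2·u^3 - 3·u^2 - 6·u - 6)·e^(-u)/9; evaluating from 2.8 to ∞ gives ≈ 0.43163, while the full integral is 2/3.
The region integral divided by the full integral gives P = 0.6474.

P ≈ 0.647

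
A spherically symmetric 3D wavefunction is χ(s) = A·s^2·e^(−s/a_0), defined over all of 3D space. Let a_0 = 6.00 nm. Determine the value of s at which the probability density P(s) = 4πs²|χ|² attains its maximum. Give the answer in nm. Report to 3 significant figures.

The maximum of P(s) = 4πs²|χ|² occurs where its derivative vanishes.
Solving yields s = 3·a_0.
With a_0 = 6.00, the most probable radial distance is 18.00 nm.

s ≈ 18.0 nm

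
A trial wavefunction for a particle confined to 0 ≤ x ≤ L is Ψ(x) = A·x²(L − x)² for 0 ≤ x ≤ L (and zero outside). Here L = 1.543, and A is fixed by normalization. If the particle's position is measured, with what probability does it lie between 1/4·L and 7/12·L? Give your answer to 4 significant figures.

The probability is P = ∫ |Ψ|² dx over [1/4·L, 7/12·L].
Since A² = 1/(L^9/630), this is the region integral divided by the full normalization integral.
Let u = x/L; then A² and the length scale cancel, so P = ∫_{1/4}^{7/12} u^4·(1 - u)^4 du ÷ ∫_{0}^{1} u^4·(1 - u)^4 du.
An antiderivative of u^4·(1 - u)^4 is u^5·(70·u^4 - 315·u^3 + 540·u^2 - 420·u + 126)/630; evaluating from 1/4 to 7/12 gives ≈ 0.00102975, while the full integral is 1/630.
The result is P = 0.64874.

P ≈ 0.6487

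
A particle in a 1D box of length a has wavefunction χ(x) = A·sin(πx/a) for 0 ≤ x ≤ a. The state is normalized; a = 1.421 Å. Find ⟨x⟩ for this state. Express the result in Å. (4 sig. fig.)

⟨x⟩ ≈ 0.7105 Å

The expectation value is the |χ|²-weighted average of x: ∫ x|χ|² dx.
With ∫₀^a sin²(nπx/a) dx = a/2, since the A² factors cancel between numerator and denominator, ⟨x⟩ = a/2.
With a = 1.421, ⟨x⟩ = 0.71050.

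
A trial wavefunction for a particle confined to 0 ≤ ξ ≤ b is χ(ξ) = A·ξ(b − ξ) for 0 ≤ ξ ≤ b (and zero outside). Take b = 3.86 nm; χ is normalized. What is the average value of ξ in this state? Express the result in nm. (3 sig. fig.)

⟨ξ⟩ ≈ 1.93 nm

⟨ξ⟩ = ∫ ξ |χ|² dξ over the full domain.
Since the A² factors cancel between numerator and denominator, ⟨ξ⟩ = b/2.
Putting b = 3.86 gives 1.930.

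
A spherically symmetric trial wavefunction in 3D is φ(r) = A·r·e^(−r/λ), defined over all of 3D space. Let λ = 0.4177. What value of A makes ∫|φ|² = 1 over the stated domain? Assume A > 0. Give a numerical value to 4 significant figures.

A ≈ 2.889

We need A² ∫|f|² 4πr² dr = 1, taking the integral from 0 to ∞.
Recall ∫₀^∞ r^m e^(−r/β) dr = m!·β^(m+1), ∫|φ|² 4πr² dr = A²·(3·π·λ^5).
With λ = 0.4177: A² = 8.3446 and A = 2.8887.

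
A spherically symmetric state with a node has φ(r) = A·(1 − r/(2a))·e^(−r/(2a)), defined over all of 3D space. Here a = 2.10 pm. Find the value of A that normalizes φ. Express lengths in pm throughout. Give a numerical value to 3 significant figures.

A ≈ 0.0655 pm^(-3/2)

We need A² ∫|f|² 4πr² dr = 1, taking the integral from 0 to ∞.
(Spherical symmetry: dV = 4πr² dr.)
Carrying out the integral gives A² · 8·π·a^3.
Hence A² = 1/[8·π·a^3].
Plugging in a = 2.10 yields A = 0.06555.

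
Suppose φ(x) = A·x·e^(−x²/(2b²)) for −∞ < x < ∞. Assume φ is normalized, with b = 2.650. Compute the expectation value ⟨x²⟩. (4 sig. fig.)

The expectation value is the |φ|²-weighted average of x^2: ∫ x^2|φ|² dx.
The ratio of the moment integral to the normalization integral gives ⟨x²⟩ = 3·b^2/2.
With b = 2.650, ⟨x^2⟩ = 10.534.

⟨x^2⟩ ≈ 10.53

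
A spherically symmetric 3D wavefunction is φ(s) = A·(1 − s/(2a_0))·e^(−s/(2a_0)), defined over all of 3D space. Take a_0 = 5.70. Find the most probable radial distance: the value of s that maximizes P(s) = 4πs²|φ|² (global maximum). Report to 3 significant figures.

s ≈ 29.8

Differentiate P(s) = 4πs²|φ|² with respect to s and set to zero.
This gives s = a_0·(√(5) + 3).
With a_0 = 5.70, the most probable radial distance is 29.85.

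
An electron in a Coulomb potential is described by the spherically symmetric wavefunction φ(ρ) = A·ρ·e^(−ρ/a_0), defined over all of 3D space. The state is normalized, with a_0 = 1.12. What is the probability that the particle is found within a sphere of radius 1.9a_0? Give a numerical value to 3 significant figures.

P ≈ 0.332

P = ∫ |φ|² 4πρ² dρ over ρ ≤ 1.9a_0.
A² is fixed by ∫₀^∞ 4πρ²|φ|² dρ = 1, i.e. A² = (3·π·a_0^5)^(−1).
Let u = ρ/a_0; then A², 4π and the length scale all cancel, so P = ∫_{0}^{1.9} u^4·e^(-2·u) du ÷ ∫_{0}^{∞} u^4·e^(-2·u) du.
With ∫ u^4·e^(-2·u) du = -(u^4/2 + u^3 + 3·u^2/2 + 3·u/2 + 3/4)·e^(-2·u) + C, the region integral is ≈ 0.24912 and the full one is 3/4.
Taking the ratio yields P = 0.3322.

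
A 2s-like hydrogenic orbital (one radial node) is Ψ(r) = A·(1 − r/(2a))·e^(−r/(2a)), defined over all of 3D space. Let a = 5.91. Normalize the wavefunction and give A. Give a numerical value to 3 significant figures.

The normalization condition is ∫|Ψ|² 4πr² dr = 1 from 0 to ∞.
(Spherical symmetry: dV = 4πr² dr.)
With Ψ = A·(1 − r/(2a))·e^(−r/(2a)), the integral evaluates to A²·[8·π·a^3].
Hence A² = 1/[8·π·a^3].
Plugging in a = 5.91 yields A = 0.01388.

A ≈ 0.0139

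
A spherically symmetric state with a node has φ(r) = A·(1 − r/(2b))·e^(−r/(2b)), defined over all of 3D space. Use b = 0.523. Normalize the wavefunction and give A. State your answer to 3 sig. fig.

Require ∫ |φ|² 4πr² dr = 1 over the whole domain.
Carrying out the integral gives A² · 8·π·b^3.
So A² = (8·π·b^3)^(−1).
With b = 0.523: A² = 0.2781 and A = 0.5274.

A ≈ 0.527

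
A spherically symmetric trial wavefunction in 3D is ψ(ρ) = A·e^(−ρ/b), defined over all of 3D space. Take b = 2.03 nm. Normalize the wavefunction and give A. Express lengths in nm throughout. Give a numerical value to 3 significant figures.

The normalization condition is ∫|ψ|² 4πρ² dρ = 1 from 0 to ∞.
In 3D with spherical symmetry the volume element is 4πρ² dρ.
The integral (without the A² prefactor) comes out to π·b^3.
Hence A² = 1/[π·b^3].
With b = 2.03: A² = 0.03805 and A = 0.1951.

A ≈ 0.195 nm^(-3/2)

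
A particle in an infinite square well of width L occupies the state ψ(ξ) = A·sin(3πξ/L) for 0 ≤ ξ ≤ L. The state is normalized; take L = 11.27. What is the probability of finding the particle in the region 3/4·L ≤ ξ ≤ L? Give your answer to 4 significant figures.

P ≈ 0.3031

The probability is P = ∫ |ψ|² dξ over [3/4·L, L].
The normalization integral ∫|ψ|²dξ over the whole domain equals L/2·A², and A² cancels in the ratio.
Let u = ξ/L; then A² and the length scale cancel, so P = ∫_{3/4}^{1} sin(3·π·u)^2 du ÷ ∫_{0}^{1} sin(3·π·u)^2 du.
An antiderivative of sin(3·π·u)^2 is u/2 - sin(6·π·u)/(12·π); evaluating from 3/4 to 1 gives 1/(12·π) + 1/8, while the full integral is 1/2.
The result is P = (2 + 3·π)/(12·π).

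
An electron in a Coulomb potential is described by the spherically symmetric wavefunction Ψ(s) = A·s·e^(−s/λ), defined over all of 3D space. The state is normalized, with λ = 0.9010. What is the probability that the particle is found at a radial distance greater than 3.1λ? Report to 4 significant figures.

P = ∫ |Ψ|² 4πs² ds over s > 3.1λ.
The full normalization integral is A²·[3·π·λ^5] = 1, fixing A².
Let u = s/λ; then A², 4π and the length scale all cancel, so P = ∫_{3.1}^{∞} u^4·e^(-2·u) du ÷ ∫_{0}^{∞} u^4·e^(-2·u) du.
With ∫ u^4·e^(-2·u) du = -(u^4/2 + u^3 + 3·u^2/2 + 3·u/2 + 3/4)·e^(-2·u) + C, the region integral is ≈ 0.194383 and the full one is 3/4.
This evaluates to P = 0.25918.

P ≈ 0.2592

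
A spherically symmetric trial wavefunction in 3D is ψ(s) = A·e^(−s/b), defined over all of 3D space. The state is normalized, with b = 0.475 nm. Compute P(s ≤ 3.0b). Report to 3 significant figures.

P ≈ 0.938

P = ∫ |ψ|² 4πs² ds over s ≤ 3.0b.
Normalization gives A² = 1/(π·b^3).
Let u = s/b; then A², 4π and the length scale all cancel, so P = ∫_{0}^{3.0} u^2·e^(-2·u) du ÷ ∫_{0}^{∞} u^2·e^(-2·u) du.
With ∫ u^2·e^(-2·u) du = -(2·u^2 + 2·u + 1)·e^(-2·u)/4 + C, the region integral is 1/4 - 25·e^(-6)/4 and the full one is 1/4.
The region integral divided by the full integral gives P = 0.9380.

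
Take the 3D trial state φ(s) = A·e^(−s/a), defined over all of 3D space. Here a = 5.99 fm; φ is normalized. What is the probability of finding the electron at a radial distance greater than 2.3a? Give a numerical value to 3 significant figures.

P ≈ 0.163

P = ∫ |φ|² 4πs² ds over s > 2.3a.
The full normalization integral is A²·[π·a^3] = 1, fixing A².
In terms of u = s/a (A², 4π and the length scale all cancel between numerator and denominator), P = [∫_{2.3}^{∞} u^2·e^(-2·u) du] / [∫_{0}^{∞} u^2·e^(-2·u) du].
Using ∫ u^2·e^(-2·u) du = -(2·u^2 + 2·u + 1)·e^(-2·u)/4, the numerator is 809·e^(-23/5)/200 and the denominator is 1/4.
The region integral divided by the full integral gives P = 0.1626.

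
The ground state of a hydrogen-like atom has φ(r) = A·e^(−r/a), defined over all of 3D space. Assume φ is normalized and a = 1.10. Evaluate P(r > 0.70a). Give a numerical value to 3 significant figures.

P ≈ 0.833

Integrate the radial probability density 4πr²|φ|² over r > 0.70a.
Normalization gives A² = 1/(π·a^3).
Let u = r/a; then A², 4π and the length scale all cancel, so P = ∫_{0.70}^{∞} u^2·e^(-2·u) du ÷ ∫_{0}^{∞} u^2·e^(-2·u) du.
With ∫ u^2·e^(-2·u) du = -(2·u^2 + 2·u + 1)·e^(-2·u)/4 + C, the region integral is 169·e^(-7/5)/200 and the full one is 1/4.
The region integral divided by the full integral gives P = 0.8335.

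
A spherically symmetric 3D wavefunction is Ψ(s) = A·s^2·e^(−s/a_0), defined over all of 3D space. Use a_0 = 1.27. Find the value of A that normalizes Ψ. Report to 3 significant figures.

Normalization requires ∫|Ψ|² 4πs² ds = 1, integrated from 0 to ∞.
Using ∫₀^∞ sⁿ e^(−αs) ds = n!/αⁿ⁺¹, the integral (without the A² prefactor) comes out to 45·π·a_0^7/2.
Setting this equal to 1 gives A² = 1/(45·π·a_0^7/2).
Plugging in a_0 = 1.27 yields A = 0.05153.

A ≈ 0.0515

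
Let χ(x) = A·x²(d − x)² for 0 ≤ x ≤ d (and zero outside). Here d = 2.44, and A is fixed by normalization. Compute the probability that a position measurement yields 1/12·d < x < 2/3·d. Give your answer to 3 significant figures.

P ≈ 0.855

P = ∫_{1/12·d}^{2/3·d} |χ(x)|² dx.
The normalization integral ∫|χ|²dx over the whole domain equals d^9/630·A², and A² cancels in the ratio.
In terms of u = x/d (A² and the length scale cancel between numerator and denominator), P = [∫_{1/12}^{2/3} u^4·(1 - u)^4 du] / [∫_{0}^{1} u^4·(1 - u)^4 du].
An antiderivative of u^4·(1 - u)^4 is u^5·(70·u^4 - 315·u^3 + 540·u^2 - 420·u + 126)/630; evaluating from 1/12 to 2/3 gives ≈ 0.0013568, while the full integral is 1/630.
This works out to P = 0.8548.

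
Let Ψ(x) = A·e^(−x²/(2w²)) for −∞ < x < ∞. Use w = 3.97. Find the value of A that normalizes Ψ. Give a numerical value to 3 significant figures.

Normalization requires ∫|Ψ|² dx = 1, integrated from −∞ to ∞.
Using the Gaussian integral ∫_{−∞}^{∞} e^(−αx²) dx = √(π/α), ∫|Ψ|² dx = A²·(√(π)·w).
Substituting w = 3.97 gives A² = 0.1421, so A = 0.3770.

A ≈ 0.377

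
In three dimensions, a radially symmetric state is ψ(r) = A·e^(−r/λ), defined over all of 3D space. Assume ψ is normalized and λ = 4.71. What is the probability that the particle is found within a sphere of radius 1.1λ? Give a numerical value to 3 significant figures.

P ≈ 0.377

Integrate the radial probability density 4πr²|ψ|² over r ≤ 1.1λ.
Normalization gives A² = 1/(π·λ^3).
In terms of u = r/λ (A², 4π and the length scale all cancel between numerator and denominator), P = [∫_{0}^{1.1} u^2·e^(-2·u) du] / [∫_{0}^{∞} u^2·e^(-2·u) du].
With ∫ u^2·e^(-2·u) du = -(2·u^2 + 2·u + 1)·e^(-2·u)/4 + C, the region integral is 1/4 - 281·e^(-11/5)/200 and the full one is 1/4.
The region integral divided by the full integral gives P = 0.3773.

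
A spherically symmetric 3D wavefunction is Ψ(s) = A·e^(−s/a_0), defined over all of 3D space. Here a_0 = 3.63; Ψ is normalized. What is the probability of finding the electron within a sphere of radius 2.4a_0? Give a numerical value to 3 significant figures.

P ≈ 0.857

P = ∫ |Ψ|² 4πs² ds over s ≤ 2.4a_0.
Normalization gives A² = 1/(π·a_0^3).
Let u = s/a_0; then A², 4π and the length scale all cancel, so P = ∫_{0}^{2.4} u^2·e^(-2·u) du ÷ ∫_{0}^{∞} u^2·e^(-2·u) du.
Using ∫ u^2·e^(-2·u) du = -(2·u^2 + 2·u + 1)·e^(-2·u)/4, the numerator is 1/4 - 433·e^(-24/5)/100 and the denominator is 1/4.
This evaluates to P = 0.8575.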